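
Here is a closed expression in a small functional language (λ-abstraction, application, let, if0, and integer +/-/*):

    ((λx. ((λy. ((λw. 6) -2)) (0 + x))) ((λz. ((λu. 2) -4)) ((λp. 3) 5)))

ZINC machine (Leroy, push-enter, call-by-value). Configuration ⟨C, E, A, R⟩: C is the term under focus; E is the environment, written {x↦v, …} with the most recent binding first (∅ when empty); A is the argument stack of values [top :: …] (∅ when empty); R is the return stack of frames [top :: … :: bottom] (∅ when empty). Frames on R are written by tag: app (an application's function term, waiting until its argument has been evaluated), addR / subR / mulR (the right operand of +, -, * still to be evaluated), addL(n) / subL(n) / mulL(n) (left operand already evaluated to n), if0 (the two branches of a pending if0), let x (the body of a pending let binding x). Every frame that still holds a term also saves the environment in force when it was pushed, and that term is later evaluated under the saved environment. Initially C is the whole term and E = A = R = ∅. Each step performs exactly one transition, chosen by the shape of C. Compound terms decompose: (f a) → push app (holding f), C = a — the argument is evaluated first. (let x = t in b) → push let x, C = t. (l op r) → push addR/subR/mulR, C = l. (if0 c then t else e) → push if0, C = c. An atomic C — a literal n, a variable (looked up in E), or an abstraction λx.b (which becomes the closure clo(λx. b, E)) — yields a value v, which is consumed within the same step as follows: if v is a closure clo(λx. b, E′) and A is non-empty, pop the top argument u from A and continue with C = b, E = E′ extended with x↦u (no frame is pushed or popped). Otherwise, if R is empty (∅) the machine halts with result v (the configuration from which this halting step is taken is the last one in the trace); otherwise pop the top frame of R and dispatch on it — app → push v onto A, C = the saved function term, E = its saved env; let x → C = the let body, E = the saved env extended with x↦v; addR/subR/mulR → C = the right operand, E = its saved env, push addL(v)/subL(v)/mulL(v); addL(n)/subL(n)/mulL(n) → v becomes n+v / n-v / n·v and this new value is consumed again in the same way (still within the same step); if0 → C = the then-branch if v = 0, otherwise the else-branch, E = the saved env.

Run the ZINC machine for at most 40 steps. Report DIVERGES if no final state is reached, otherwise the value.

Answer: 6

Machine steps:
[0] ⟨C=((λx. ((λy. ((λw. 6) -2)) (0 + x))) ((λz. ((λu. 2) -4)) ((λp. 3) 5))); E=∅; A=∅; R=∅⟩
[1] ⟨C=((λz. ((λu. 2) -4)) ((λp. 3) 5)); E=∅; A=∅; R=[app]⟩
[2] ⟨C=((λp. 3) 5); E=∅; A=∅; R=[app :: app]⟩
[3] ⟨C=5; E=∅; A=∅; R=[app :: app :: app]⟩
[4] ⟨C=(λp. 3); E=∅; A=[5]; R=[app :: app]⟩
[5] ⟨C=3; E={p↦5}; A=∅; R=[app :: app]⟩
[6] ⟨C=(λz. ((λu. 2) -4)); E=∅; A=[3]; R=[app]⟩
[7] ⟨C=((λu. 2) -4); E={z↦3}; A=∅; R=[app]⟩
[8] ⟨C=-4; E={z↦3}; A=∅; R=[app :: app]⟩
[9] ⟨C=(λu. 2); E={z↦3}; A=[-4]; R=[app]⟩
[10] ⟨C=2; E={u↦-4, z↦3}; A=∅; R=[app]⟩
[11] ⟨C=(λx. ((λy. ((λw. 6) -2)) (0 + x))); E=∅; A=[2]; R=∅⟩
[12] ⟨C=((λy. ((λw. 6) -2)) (0 + x)); E={x↦2}; A=∅; R=∅⟩
[13] ⟨C=(0 + x); E={x↦2}; A=∅; R=[app]⟩
[14] ⟨C=0; E={x↦2}; A=∅; R=[addR :: app]⟩
[15] ⟨C=x; E={x↦2}; A=∅; R=[addL(0) :: app]⟩
[16] ⟨C=(λy. ((λw. 6) -2)); E={x↦2}; A=[2]; R=∅⟩
[17] ⟨C=((λw. 6) -2); E={y↦2, x↦2}; A=∅; R=∅⟩
[18] ⟨C=-2; E={y↦2, x↦2}; A=∅; R=[app]⟩
[19] ⟨C=(λw. 6); E={y↦2, x↦2}; A=[-2]; R=∅⟩
[20] ⟨C=6; E={w↦-2, y↦2, x↦2}; A=∅; R=∅⟩
→ final value 6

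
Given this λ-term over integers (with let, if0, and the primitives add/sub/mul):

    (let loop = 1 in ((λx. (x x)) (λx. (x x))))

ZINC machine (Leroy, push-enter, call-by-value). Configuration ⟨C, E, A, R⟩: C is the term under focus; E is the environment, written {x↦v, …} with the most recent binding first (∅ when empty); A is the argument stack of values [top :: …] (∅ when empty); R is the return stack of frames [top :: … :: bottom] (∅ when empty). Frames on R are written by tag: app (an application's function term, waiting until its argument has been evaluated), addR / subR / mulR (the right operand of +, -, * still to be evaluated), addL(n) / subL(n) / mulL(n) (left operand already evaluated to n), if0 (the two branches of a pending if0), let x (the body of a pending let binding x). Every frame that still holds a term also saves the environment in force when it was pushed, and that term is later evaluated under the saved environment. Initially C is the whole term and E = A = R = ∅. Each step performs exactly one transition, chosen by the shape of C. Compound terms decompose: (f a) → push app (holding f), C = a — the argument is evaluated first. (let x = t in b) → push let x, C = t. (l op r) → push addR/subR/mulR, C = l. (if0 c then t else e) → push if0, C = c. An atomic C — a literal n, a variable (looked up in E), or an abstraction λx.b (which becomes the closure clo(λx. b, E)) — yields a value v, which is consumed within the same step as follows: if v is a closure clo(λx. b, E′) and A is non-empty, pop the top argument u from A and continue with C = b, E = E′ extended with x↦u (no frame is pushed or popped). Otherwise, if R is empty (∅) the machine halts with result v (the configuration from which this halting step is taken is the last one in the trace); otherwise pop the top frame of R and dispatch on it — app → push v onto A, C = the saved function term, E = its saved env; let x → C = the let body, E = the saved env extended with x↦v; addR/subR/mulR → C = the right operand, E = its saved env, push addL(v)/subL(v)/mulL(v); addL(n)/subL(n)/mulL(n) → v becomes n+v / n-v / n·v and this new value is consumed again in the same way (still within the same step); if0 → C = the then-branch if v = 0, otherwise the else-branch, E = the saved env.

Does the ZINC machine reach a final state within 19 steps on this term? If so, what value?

Answer: DIVERGES (no final state within 19 steps)

Execution trace:
step 0: <C=(let loop = 1 in ((λx. (x x)) (λx. (x x)))), E=∅, A=∅, R=∅>
step 1: <C=1, E=∅, A=∅, R=[let loop]>
step 2: <C=((λx. (x x)) (λx. (x x))), E={loop↦1}, A=∅, R=∅>
step 3: <C=(λx. (x x)), E={loop↦1}, A=∅, R=[app]>
step 4: <C=(λx. (x x)), E={loop↦1}, A=[clo(λx. (x x), {loop↦1})], R=∅>
step 5: <C=(x x), E={x↦clo(λx. (x x), {loop↦1}), loop↦1}, A=∅, R=∅>
step 6: <C=x, E={x↦clo(λx. (x x), {loop↦1}), loop↦1}, A=∅, R=[app]>
step 7: <C=x, E={x↦clo(λx. (x x), {loop↦1}), loop↦1}, A=[clo(λx. (x x), {loop↦1})], R=∅>
… configuration repeats with period 3 (steps 5–7 recur indefinitely) …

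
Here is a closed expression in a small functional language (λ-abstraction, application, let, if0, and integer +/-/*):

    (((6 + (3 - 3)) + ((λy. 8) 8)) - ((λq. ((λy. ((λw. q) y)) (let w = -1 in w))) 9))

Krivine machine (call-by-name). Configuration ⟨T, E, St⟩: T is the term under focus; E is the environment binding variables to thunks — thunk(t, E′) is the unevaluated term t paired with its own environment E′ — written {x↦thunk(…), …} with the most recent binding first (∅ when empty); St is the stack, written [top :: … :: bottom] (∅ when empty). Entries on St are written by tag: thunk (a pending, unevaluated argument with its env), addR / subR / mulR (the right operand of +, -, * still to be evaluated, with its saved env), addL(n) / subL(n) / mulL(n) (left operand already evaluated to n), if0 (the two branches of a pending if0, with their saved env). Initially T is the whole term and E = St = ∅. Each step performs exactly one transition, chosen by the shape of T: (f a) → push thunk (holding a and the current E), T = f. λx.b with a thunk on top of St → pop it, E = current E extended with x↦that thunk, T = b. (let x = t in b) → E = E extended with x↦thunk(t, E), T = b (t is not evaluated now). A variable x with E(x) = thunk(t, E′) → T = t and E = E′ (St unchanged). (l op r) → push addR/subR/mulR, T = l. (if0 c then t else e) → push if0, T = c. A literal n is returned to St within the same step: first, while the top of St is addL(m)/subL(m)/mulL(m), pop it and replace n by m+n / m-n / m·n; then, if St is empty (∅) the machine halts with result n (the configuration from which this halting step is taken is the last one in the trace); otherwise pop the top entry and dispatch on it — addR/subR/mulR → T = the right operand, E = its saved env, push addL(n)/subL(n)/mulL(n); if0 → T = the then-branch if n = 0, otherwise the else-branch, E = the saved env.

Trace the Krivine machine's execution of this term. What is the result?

0. [T=(((6 + (3 - 3)) + ((λy. 8) 8)) - ((λq. ((λy. ((λw. q) y)) (let w = -1 in w))) 9)) | E=∅ | St=∅]
1. [T=((6 + (3 - 3)) + ((λy. 8) 8)) | E=∅ | St=[subR]]
2. [T=(6 + (3 - 3)) | E=∅ | St=[addR :: subR]]
3. [T=6 | E=∅ | St=[addR :: addR :: subR]]
4. [T=(3 - 3) | E=∅ | St=[addL(6) :: addR :: subR]]
5. [T=3 | E=∅ | St=[subR :: addL(6) :: addR :: subR]]
6. [T=3 | E=∅ | St=[subL(3) :: addL(6) :: addR :: subR]]
7. [T=((λy. 8) 8) | E=∅ | St=[addL(6) :: subR]]
8. [T=(λy. 8) | E=∅ | St=[thunk :: addL(6) :: subR]]
9. [T=8 | E={y↦thunk(8, ∅)} | St=[addL(6) :: subR]]
10. [T=((λq. ((λy. ((λw. q) y)) (let w = -1 in w))) 9) | E=∅ | St=[subL(14)]]
11. [T=(λq. ((λy. ((λw. q) y)) (let w = -1 in w))) | E=∅ | St=[thunk :: subL(14)]]
12. [T=((λy. ((λw. q) y)) (let w = -1 in w)) | E={q↦thunk(9, ∅)} | St=[subL(14)]]
13. [T=(λy. ((λw. q) y)) | E={q↦thunk(9, ∅)} | St=[thunk :: subL(14)]]
14. [T=((λw. q) y) | E={y↦thunk((let w = -1 in w), {q↦thunk(9, ∅)}), q↦thunk(9, ∅)} | St=[subL(14)]]
15. [T=(λw. q) | E={y↦thunk((let w = -1 in w), {q↦thunk(9, ∅)}), q↦thunk(9, ∅)} | St=[thunk :: subL(14)]]
16. [T=q | E={w↦thunk(y, {y↦thunk((let w = -1 in w), {q↦thunk(9, ∅)}), q↦thunk(9, ∅)}), y↦thunk((let w = -1 in w), {q↦thunk(9, ∅)}), q↦thunk(9, ∅)} | St=[subL(14)]]
17. [T=9 | E=∅ | St=[subL(14)]]
→ final value 5

Answer: 5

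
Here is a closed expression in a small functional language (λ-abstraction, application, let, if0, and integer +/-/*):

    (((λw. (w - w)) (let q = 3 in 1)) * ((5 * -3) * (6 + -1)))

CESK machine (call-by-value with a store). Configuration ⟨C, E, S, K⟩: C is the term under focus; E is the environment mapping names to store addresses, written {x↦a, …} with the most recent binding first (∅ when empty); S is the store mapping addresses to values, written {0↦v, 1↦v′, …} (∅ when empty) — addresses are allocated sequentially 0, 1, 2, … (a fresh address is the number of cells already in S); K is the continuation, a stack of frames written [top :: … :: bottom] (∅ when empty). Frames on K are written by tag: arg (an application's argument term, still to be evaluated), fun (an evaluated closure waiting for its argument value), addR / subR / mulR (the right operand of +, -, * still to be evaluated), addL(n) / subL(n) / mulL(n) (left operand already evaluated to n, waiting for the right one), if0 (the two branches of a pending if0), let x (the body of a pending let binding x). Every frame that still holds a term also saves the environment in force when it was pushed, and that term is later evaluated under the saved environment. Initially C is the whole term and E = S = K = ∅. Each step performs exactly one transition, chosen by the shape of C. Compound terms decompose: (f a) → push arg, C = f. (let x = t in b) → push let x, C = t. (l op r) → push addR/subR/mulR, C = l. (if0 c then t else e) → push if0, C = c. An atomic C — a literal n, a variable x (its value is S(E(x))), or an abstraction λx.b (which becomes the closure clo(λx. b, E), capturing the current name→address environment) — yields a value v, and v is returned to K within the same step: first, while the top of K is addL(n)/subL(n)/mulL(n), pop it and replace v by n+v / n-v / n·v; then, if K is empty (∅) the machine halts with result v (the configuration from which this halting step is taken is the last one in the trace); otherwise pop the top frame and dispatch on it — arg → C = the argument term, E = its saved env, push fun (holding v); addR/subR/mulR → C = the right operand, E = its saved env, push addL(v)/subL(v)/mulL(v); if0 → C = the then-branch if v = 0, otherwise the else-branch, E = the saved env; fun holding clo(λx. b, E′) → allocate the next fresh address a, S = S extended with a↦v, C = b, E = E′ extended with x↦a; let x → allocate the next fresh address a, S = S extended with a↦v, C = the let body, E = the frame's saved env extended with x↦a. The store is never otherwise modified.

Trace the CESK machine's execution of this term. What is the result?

Answer: 0

Derivation:
0. ⟨C=(((λw. (w - w)) (let q = 3 in 1)) * ((5 * -3) * (6 + -1))); E=∅; S=∅; K=∅⟩
1. ⟨C=((λw. (w - w)) (let q = 3 in 1)); E=∅; S=∅; K=[mulR]⟩
2. ⟨C=(λw. (w - w)); E=∅; S=∅; K=[arg :: mulR]⟩
3. ⟨C=(let q = 3 in 1); E=∅; S=∅; K=[fun :: mulR]⟩
4. ⟨C=3; E=∅; S=∅; K=[let q :: fun :: mulR]⟩
5. ⟨C=1; E={q↦0}; S={0↦3}; K=[fun :: mulR]⟩
6. ⟨C=(w - w); E={w↦1}; S={0↦3, 1↦1}; K=[mulR]⟩
7. ⟨C=w; E={w↦1}; S={0↦3, 1↦1}; K=[subR :: mulR]⟩
8. ⟨C=w; E={w↦1}; S={0↦3, 1↦1}; K=[subL(1) :: mulR]⟩
9. ⟨C=((5 * -3) * (6 + -1)); E=∅; S={0↦3, 1↦1}; K=[mulL(0)]⟩
10. ⟨C=(5 * -3); E=∅; S={0↦3, 1↦1}; K=[mulR :: mulL(0)]⟩
11. ⟨C=5; E=∅; S={0↦3, 1↦1}; K=[mulR :: mulR :: mulL(0)]⟩
12. ⟨C=-3; E=∅; S={0↦3, 1↦1}; K=[mulL(5) :: mulR :: mulL(0)]⟩
13. ⟨C=(6 + -1); E=∅; S={0↦3, 1↦1}; K=[mulL(-15) :: mulL(0)]⟩
14. ⟨C=6; E=∅; S={0↦3, 1↦1}; K=[addR :: mulL(-15) :: mulL(0)]⟩
15. ⟨C=-1; E=∅; S={0↦3, 1↦1}; K=[addL(6) :: mulL(-15) :: mulL(0)]⟩
→ final value 0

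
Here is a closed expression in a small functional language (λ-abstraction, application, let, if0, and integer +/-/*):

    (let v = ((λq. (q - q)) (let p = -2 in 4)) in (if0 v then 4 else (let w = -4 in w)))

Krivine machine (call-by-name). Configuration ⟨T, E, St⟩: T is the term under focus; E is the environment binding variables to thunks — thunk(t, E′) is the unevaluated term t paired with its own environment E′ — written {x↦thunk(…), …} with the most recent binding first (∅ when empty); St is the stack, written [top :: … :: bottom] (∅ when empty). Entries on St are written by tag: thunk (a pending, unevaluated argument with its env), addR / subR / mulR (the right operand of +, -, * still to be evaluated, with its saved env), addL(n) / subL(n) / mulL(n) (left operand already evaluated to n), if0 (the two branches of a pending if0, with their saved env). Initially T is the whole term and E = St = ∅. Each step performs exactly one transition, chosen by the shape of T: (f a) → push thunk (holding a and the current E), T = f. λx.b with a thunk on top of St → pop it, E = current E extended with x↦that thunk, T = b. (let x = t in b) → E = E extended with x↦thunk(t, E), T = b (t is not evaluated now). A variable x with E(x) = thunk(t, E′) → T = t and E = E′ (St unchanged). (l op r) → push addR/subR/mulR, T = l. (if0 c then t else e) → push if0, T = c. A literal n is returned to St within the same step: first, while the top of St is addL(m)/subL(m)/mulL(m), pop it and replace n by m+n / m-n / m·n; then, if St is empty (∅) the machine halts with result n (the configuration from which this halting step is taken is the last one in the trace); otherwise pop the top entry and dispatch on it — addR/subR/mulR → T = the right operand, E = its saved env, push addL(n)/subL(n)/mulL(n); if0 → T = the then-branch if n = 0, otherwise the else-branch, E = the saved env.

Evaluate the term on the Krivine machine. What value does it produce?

step 0: [T=(let v = ((λq. (q - q)) (let p = -2 in 4)) in (if0 v then 4 else (let w = -4 in w))) | E=∅ | St=∅]
step 1: [T=(if0 v then 4 else (let w = -4 in w)) | E={v↦thunk(((λq. (q - q)) (let p = -2 in 4)), ∅)} | St=∅]
step 2: [T=v | E={v↦thunk(((λq. (q - q)) (let p = -2 in 4)), ∅)} | St=[if0]]
step 3: [T=((λq. (q - q)) (let p = -2 in 4)) | E=∅ | St=[if0]]
step 4: [T=(λq. (q - q)) | E=∅ | St=[thunk :: if0]]
step 5: [T=(q - q) | E={q↦thunk((let p = -2 in 4), ∅)} | St=[if0]]
step 6: [T=q | E={q↦thunk((let p = -2 in 4), ∅)} | St=[subR :: if0]]
step 7: [T=(let p = -2 in 4) | E=∅ | St=[subR :: if0]]
step 8: [T=4 | E={p↦thunk(-2, ∅)} | St=[subR :: if0]]
step 9: [T=q | E={q↦thunk((let p = -2 in 4), ∅)} | St=[subL(4) :: if0]]
step 10: [T=(let p = -2 in 4) | E=∅ | St=[subL(4) :: if0]]
step 11: [T=4 | E={p↦thunk(-2, ∅)} | St=[subL(4) :: if0]]
step 12: [T=4 | E={v↦thunk(((λq. (q - q)) (let p = -2 in 4)), ∅)} | St=∅]
→ final value 4

Answer: 4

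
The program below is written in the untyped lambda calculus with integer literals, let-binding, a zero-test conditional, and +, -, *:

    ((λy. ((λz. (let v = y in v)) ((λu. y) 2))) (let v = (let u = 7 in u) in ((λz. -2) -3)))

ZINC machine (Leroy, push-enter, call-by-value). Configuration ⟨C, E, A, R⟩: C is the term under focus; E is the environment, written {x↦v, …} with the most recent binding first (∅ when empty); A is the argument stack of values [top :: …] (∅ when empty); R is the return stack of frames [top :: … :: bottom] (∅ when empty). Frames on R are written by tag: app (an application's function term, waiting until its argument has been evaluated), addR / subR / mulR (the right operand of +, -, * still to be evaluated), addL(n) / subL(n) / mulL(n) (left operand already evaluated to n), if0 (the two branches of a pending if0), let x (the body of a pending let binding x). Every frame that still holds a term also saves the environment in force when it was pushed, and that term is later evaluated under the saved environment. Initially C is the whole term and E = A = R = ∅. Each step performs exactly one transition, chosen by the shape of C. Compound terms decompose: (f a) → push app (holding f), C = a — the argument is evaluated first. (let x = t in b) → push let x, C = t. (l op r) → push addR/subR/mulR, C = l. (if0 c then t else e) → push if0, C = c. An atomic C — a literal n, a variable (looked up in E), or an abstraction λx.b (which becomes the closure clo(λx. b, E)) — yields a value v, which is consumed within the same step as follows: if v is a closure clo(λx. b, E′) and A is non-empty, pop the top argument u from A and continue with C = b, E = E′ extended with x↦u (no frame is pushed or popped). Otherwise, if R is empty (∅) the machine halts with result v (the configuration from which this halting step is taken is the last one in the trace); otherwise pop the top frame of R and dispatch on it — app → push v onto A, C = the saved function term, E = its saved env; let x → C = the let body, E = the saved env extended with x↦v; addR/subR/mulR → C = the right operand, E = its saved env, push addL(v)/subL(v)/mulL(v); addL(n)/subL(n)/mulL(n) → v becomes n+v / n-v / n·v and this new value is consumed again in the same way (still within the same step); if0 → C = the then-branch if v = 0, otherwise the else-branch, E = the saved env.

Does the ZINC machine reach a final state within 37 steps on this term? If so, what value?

Answer: -2

Derivation:
t=0: [C=((λy. ((λz. (let v = y in v)) ((λu. y) 2))) (let v = (let u = 7 in u) in ((λz. -2) -3))) | E=∅ | A=∅ | R=∅]
t=1: [C=(let v = (let u = 7 in u) in ((λz. -2) -3)) | E=∅ | A=∅ | R=[app]]
t=2: [C=(let u = 7 in u) | E=∅ | A=∅ | R=[let v :: app]]
t=3: [C=7 | E=∅ | A=∅ | R=[let u :: let v :: app]]
t=4: [C=u | E={u↦7} | A=∅ | R=[let v :: app]]
t=5: [C=((λz. -2) -3) | E={v↦7} | A=∅ | R=[app]]
t=6: [C=-3 | E={v↦7} | A=∅ | R=[app :: app]]
t=7: [C=(λz. -2) | E={v↦7} | A=[-3] | R=[app]]
t=8: [C=-2 | E={z↦-3, v↦7} | A=∅ | R=[app]]
t=9: [C=(λy. ((λz. (let v = y in v)) ((λu. y) 2))) | E=∅ | A=[-2] | R=∅]
t=10: [C=((λz. (let v = y in v)) ((λu. y) 2)) | E={y↦-2} | A=∅ | R=∅]
t=11: [C=((λu. y) 2) | E={y↦-2} | A=∅ | R=[app]]
t=12: [C=2 | E={y↦-2} | A=∅ | R=[app :: app]]
t=13: [C=(λu. y) | E={y↦-2} | A=[2] | R=[app]]
t=14: [C=y | E={u↦2, y↦-2} | A=∅ | R=[app]]
t=15: [C=(λz. (let v = y in v)) | E={y↦-2} | A=[-2] | R=∅]
t=16: [C=(let v = y in v) | E={z↦-2, y↦-2} | A=∅ | R=∅]
t=17: [C=y | E={z↦-2, y↦-2} | A=∅ | R=[let v]]
t=18: [C=v | E={v↦-2, z↦-2, y↦-2} | A=∅ | R=∅]
→ final value -2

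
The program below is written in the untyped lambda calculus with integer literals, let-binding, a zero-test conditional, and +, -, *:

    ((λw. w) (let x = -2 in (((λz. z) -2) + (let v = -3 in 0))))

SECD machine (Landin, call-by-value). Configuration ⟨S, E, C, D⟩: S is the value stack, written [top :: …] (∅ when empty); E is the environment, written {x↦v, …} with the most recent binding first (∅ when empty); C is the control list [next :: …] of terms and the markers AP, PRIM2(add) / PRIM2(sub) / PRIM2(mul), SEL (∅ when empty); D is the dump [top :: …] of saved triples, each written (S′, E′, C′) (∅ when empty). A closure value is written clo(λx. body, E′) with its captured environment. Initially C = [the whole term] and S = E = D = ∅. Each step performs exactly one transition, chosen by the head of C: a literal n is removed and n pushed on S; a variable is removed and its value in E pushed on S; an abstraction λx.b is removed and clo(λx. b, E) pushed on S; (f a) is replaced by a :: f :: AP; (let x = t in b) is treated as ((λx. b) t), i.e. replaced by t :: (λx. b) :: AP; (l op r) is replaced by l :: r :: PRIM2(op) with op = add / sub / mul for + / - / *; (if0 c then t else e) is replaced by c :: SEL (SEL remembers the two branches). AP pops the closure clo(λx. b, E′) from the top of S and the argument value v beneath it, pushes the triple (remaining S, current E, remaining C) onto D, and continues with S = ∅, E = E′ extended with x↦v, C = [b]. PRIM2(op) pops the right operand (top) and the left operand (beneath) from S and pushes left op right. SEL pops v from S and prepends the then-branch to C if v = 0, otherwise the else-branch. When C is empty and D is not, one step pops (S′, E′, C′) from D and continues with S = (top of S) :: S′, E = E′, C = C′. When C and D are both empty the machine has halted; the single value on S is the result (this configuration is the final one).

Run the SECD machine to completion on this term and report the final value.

[0] <S=∅, E=∅, C=[((λw. w) (let x = -2 in (((λz. z) -2) + (let v = -3 in 0))))], D=∅>
[1] <S=∅, E=∅, C=[(let x = -2 in (((λz. z) -2) + (let v = -3 in 0))) :: (λw. w) :: AP], D=∅>
[2] <S=∅, E=∅, C=[-2 :: (λx. (((λz. z) -2) + (let v = -3 in 0))) :: AP :: (λw. w) :: AP], D=∅>
[3] <S=[-2], E=∅, C=[(λx. (((λz. z) -2) + (let v = -3 in 0))) :: AP :: (λw. w) :: AP], D=∅>
[4] <S=[clo(λx. (((λz. z) -2) + (let v = -3 in 0)), ∅) :: -2], E=∅, C=[AP :: (λw. w) :: AP], D=∅>
[5] <S=∅, E={x↦-2}, C=[(((λz. z) -2) + (let v = -3 in 0))], D=[(∅, ∅, [(λw. w) :: AP])]>
[6] <S=∅, E={x↦-2}, C=[((λz. z) -2) :: (let v = -3 in 0) :: PRIM2(add)], D=[(∅, ∅, [(λw. w) :: AP])]>
[7] <S=∅, E={x↦-2}, C=[-2 :: (λz. z) :: AP :: (let v = -3 in 0) :: PRIM2(add)], D=[(∅, ∅, [(λw. w) :: AP])]>
[8] <S=[-2], E={x↦-2}, C=[(λz. z) :: AP :: (let v = -3 in 0) :: PRIM2(add)], D=[(∅, ∅, [(λw. w) :: AP])]>
[9] <S=[clo(λz. z, {x↦-2}) :: -2], E={x↦-2}, C=[AP :: (let v = -3 in 0) :: PRIM2(add)], D=[(∅, ∅, [(λw. w) :: AP])]>
[10] <S=∅, E={z↦-2, x↦-2}, C=[z], D=[(∅, {x↦-2}, [(let v = -3 in 0) :: PRIM2(add)]) :: (∅, ∅, [(λw. w) :: AP])]>
[11] <S=[-2], E={z↦-2, x↦-2}, C=∅, D=[(∅, {x↦-2}, [(let v = -3 in 0) :: PRIM2(add)]) :: (∅, ∅, [(λw. w) :: AP])]>
[12] <S=[-2], E={x↦-2}, C=[(let v = -3 in 0) :: PRIM2(add)], D=[(∅, ∅, [(λw. w) :: AP])]>
[13] <S=[-2], E={x↦-2}, C=[-3 :: (λv. 0) :: AP :: PRIM2(add)], D=[(∅, ∅, [(λw. w) :: AP])]>
[14] <S=[-3 :: -2], E={x↦-2}, C=[(λv. 0) :: AP :: PRIM2(add)], D=[(∅, ∅, [(λw. w) :: AP])]>
[15] <S=[clo(λv. 0, {x↦-2}) :: -3 :: -2], E={x↦-2}, C=[AP :: PRIM2(add)], D=[(∅, ∅, [(λw. w) :: AP])]>
[16] <S=∅, E={v↦-3, x↦-2}, C=[0], D=[([-2], {x↦-2}, [PRIM2(add)]) :: (∅, ∅, [(λw. w) :: AP])]>
[17] <S=[0], E={v↦-3, x↦-2}, C=∅, D=[([-2], {x↦-2}, [PRIM2(add)]) :: (∅, ∅, [(λw. w) :: AP])]>
[18] <S=[0 :: -2], E={x↦-2}, C=[PRIM2(add)], D=[(∅, ∅, [(λw. w) :: AP])]>
[19] <S=[-2], E={x↦-2}, C=∅, D=[(∅, ∅, [(λw. w) :: AP])]>
[20] <S=[-2], E=∅, C=[(λw. w) :: AP], D=∅>
[21] <S=[clo(λw. w, ∅) :: -2], E=∅, C=[AP], D=∅>
[22] <S=∅, E={w↦-2}, C=[w], D=[(∅, ∅, ∅)]>
[23] <S=[-2], E={w↦-2}, C=∅, D=[(∅, ∅, ∅)]>
[24] <S=[-2], E=∅, C=∅, D=∅>
→ final value -2

Answer: -2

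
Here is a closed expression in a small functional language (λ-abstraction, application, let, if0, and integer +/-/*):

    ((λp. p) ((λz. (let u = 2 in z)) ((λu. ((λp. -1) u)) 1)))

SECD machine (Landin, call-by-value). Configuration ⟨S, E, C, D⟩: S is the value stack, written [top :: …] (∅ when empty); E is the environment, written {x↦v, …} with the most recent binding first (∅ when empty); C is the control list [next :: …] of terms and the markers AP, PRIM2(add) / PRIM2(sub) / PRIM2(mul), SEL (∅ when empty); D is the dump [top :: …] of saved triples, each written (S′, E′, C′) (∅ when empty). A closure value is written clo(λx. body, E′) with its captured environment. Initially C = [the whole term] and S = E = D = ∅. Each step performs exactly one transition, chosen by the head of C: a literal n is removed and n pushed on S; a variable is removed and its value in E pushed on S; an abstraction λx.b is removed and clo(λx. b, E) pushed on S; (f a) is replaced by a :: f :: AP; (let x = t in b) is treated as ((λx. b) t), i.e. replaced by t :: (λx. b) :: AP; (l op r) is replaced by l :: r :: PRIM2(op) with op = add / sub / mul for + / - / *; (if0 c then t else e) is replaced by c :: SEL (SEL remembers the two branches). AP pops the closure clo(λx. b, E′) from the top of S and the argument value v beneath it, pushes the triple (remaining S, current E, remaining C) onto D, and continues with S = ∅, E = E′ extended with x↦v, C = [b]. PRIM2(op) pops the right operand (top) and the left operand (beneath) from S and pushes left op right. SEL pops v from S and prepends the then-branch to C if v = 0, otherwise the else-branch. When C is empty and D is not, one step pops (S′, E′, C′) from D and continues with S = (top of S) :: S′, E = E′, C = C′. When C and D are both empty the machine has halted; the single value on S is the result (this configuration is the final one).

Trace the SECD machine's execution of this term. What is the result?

0. <S=∅, E=∅, C=[((λp. p) ((λz. (let u = 2 in z)) ((λu. ((λp. -1) u)) 1)))], D=∅>
1. <S=∅, E=∅, C=[((λz. (let u = 2 in z)) ((λu. ((λp. -1) u)) 1)) :: (λp. p) :: AP], D=∅>
2. <S=∅, E=∅, C=[((λu. ((λp. -1) u)) 1) :: (λz. (let u = 2 in z)) :: AP :: (λp. p) :: AP], D=∅>
3. <S=∅, E=∅, C=[1 :: (λu. ((λp. -1) u)) :: AP :: (λz. (let u = 2 in z)) :: AP :: (λp. p) :: AP], D=∅>
4. <S=[1], E=∅, C=[(λu. ((λp. -1) u)) :: AP :: (λz. (let u = 2 in z)) :: AP :: (λp. p) :: AP], D=∅>
5. <S=[clo(λu. ((λp. -1) u), ∅) :: 1], E=∅, C=[AP :: (λz. (let u = 2 in z)) :: AP :: (λp. p) :: AP], D=∅>
6. <S=∅, E={u↦1}, C=[((λp. -1) u)], D=[(∅, ∅, [(λz. (let u = 2 in z)) :: AP :: (λp. p) :: AP])]>
7. <S=∅, E={u↦1}, C=[u :: (λp. -1) :: AP], D=[(∅, ∅, [(λz. (let u = 2 in z)) :: AP :: (λp. p) :: AP])]>
8. <S=[1], E={u↦1}, C=[(λp. -1) :: AP], D=[(∅, ∅, [(λz. (let u = 2 in z)) :: AP :: (λp. p) :: AP])]>
9. <S=[clo(λp. -1, {u↦1}) :: 1], E={u↦1}, C=[AP], D=[(∅, ∅, [(λz. (let u = 2 in z)) :: AP :: (λp. p) :: AP])]>
10. <S=∅, E={p↦1, u↦1}, C=[-1], D=[(∅, {u↦1}, ∅) :: (∅, ∅, [(λz. (let u = 2 in z)) :: AP :: (λp. p) :: AP])]>
11. <S=[-1], E={p↦1, u↦1}, C=∅, D=[(∅, {u↦1}, ∅) :: (∅, ∅, [(λz. (let u = 2 in z)) :: AP :: (λp. p) :: AP])]>
12. <S=[-1], E={u↦1}, C=∅, D=[(∅, ∅, [(λz. (let u = 2 in z)) :: AP :: (λp. p) :: AP])]>
13. <S=[-1], E=∅, C=[(λz. (let u = 2 in z)) :: AP :: (λp. p) :: AP], D=∅>
14. <S=[clo(λz. (let u = 2 in z), ∅) :: -1], E=∅, C=[AP :: (λp. p) :: AP], D=∅>
15. <S=∅, E={z↦-1}, C=[(let u = 2 in z)], D=[(∅, ∅, [(λp. p) :: AP])]>
16. <S=∅, E={z↦-1}, C=[2 :: (λu. z) :: AP], D=[(∅, ∅, [(λp. p) :: AP])]>
17. <S=[2], E={z↦-1}, C=[(λu. z) :: AP], D=[(∅, ∅, [(λp. p) :: AP])]>
18. <S=[clo(λu. z, {z↦-1}) :: 2], E={z↦-1}, C=[AP], D=[(∅, ∅, [(λp. p) :: AP])]>
19. <S=∅, E={u↦2, z↦-1}, C=[z], D=[(∅, {z↦-1}, ∅) :: (∅, ∅, [(λp. p) :: AP])]>
20. <S=[-1], E={u↦2, z↦-1}, C=∅, D=[(∅, {z↦-1}, ∅) :: (∅, ∅, [(λp. p) :: AP])]>
21. <S=[-1], E={z↦-1}, C=∅, D=[(∅, ∅, [(λp. p) :: AP])]>
22. <S=[-1], E=∅, C=[(λp. p) :: AP], D=∅>
23. <S=[clo(λp. p, ∅) :: -1], E=∅, C=[AP], D=∅>
24. <S=∅, E={p↦-1}, C=[p], D=[(∅, ∅, ∅)]>
25. <S=[-1], E={p↦-1}, C=∅, D=[(∅, ∅, ∅)]>
26. <S=[-1], E=∅, C=∅, D=∅>
→ final value -1

Answer: -1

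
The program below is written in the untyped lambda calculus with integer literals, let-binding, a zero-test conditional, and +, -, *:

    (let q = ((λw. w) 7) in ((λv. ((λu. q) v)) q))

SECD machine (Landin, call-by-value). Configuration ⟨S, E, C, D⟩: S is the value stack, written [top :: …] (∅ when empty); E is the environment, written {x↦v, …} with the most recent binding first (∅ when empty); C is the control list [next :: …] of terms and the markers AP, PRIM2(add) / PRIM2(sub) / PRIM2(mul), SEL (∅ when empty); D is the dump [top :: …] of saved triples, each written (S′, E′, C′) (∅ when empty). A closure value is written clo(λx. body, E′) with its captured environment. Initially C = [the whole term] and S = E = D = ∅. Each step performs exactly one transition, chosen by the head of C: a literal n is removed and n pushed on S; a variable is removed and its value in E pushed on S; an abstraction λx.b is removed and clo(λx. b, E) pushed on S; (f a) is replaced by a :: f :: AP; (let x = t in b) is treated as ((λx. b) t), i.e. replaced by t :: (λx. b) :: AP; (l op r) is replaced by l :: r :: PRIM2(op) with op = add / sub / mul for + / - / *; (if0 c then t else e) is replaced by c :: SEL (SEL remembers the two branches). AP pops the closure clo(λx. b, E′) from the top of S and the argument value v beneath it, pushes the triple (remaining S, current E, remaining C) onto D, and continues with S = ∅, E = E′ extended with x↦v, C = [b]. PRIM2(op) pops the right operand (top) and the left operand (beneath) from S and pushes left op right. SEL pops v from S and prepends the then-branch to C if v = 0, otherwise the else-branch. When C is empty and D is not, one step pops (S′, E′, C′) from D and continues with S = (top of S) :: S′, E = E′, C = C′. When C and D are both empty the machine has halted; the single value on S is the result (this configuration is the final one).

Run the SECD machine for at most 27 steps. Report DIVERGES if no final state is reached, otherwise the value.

0. ⟨S=∅; E=∅; C=[(let q = ((λw. w) 7) in ((λv. ((λu. q) v)) q))]; D=∅⟩
1. ⟨S=∅; E=∅; C=[((λw. w) 7) :: (λq. ((λv. ((λu. q) v)) q)) :: AP]; D=∅⟩
2. ⟨S=∅; E=∅; C=[7 :: (λw. w) :: AP :: (λq. ((λv. ((λu. q) v)) q)) :: AP]; D=∅⟩
3. ⟨S=[7]; E=∅; C=[(λw. w) :: AP :: (λq. ((λv. ((λu. q) v)) q)) :: AP]; D=∅⟩
4. ⟨S=[clo(λw. w, ∅) :: 7]; E=∅; C=[AP :: (λq. ((λv. ((λu. q) v)) q)) :: AP]; D=∅⟩
5. ⟨S=∅; E={w↦7}; C=[w]; D=[(∅, ∅, [(λq. ((λv. ((λu. q) v)) q)) :: AP])]⟩
6. ⟨S=[7]; E={w↦7}; C=∅; D=[(∅, ∅, [(λq. ((λv. ((λu. q) v)) q)) :: AP])]⟩
7. ⟨S=[7]; E=∅; C=[(λq. ((λv. ((λu. q) v)) q)) :: AP]; D=∅⟩
8. ⟨S=[clo(λq. ((λv. ((λu. q) v)) q), ∅) :: 7]; E=∅; C=[AP]; D=∅⟩
9. ⟨S=∅; E={q↦7}; C=[((λv. ((λu. q) v)) q)]; D=[(∅, ∅, ∅)]⟩
10. ⟨S=∅; E={q↦7}; C=[q :: (λv. ((λu. q) v)) :: AP]; D=[(∅, ∅, ∅)]⟩
11. ⟨S=[7]; E={q↦7}; C=[(λv. ((λu. q) v)) :: AP]; D=[(∅, ∅, ∅)]⟩
12. ⟨S=[clo(λv. ((λu. q) v), {q↦7}) :: 7]; E={q↦7}; C=[AP]; D=[(∅, ∅, ∅)]⟩
13. ⟨S=∅; E={v↦7, q↦7}; C=[((λu. q) v)]; D=[(∅, {q↦7}, ∅) :: (∅, ∅, ∅)]⟩
14. ⟨S=∅; E={v↦7, q↦7}; C=[v :: (λu. q) :: AP]; D=[(∅, {q↦7}, ∅) :: (∅, ∅, ∅)]⟩
15. ⟨S=[7]; E={v↦7, q↦7}; C=[(λu. q) :: AP]; D=[(∅, {q↦7}, ∅) :: (∅, ∅, ∅)]⟩
16. ⟨S=[clo(λu. q, {v↦7, q↦7}) :: 7]; E={v↦7, q↦7}; C=[AP]; D=[(∅, {q↦7}, ∅) :: (∅, ∅, ∅)]⟩
17. ⟨S=∅; E={u↦7, v↦7, q↦7}; C=[q]; D=[(∅, {v↦7, q↦7}, ∅) :: (∅, {q↦7}, ∅) :: (∅, ∅, ∅)]⟩
18. ⟨S=[7]; E={u↦7, v↦7, q↦7}; C=∅; D=[(∅, {v↦7, q↦7}, ∅) :: (∅, {q↦7}, ∅) :: (∅, ∅, ∅)]⟩
19. ⟨S=[7]; E={v↦7, q↦7}; C=∅; D=[(∅, {q↦7}, ∅) :: (∅, ∅, ∅)]⟩
20. ⟨S=[7]; E={q↦7}; C=∅; D=[(∅, ∅, ∅)]⟩
21. ⟨S=[7]; E=∅; C=∅; D=∅⟩
→ final value 7

Answer: 7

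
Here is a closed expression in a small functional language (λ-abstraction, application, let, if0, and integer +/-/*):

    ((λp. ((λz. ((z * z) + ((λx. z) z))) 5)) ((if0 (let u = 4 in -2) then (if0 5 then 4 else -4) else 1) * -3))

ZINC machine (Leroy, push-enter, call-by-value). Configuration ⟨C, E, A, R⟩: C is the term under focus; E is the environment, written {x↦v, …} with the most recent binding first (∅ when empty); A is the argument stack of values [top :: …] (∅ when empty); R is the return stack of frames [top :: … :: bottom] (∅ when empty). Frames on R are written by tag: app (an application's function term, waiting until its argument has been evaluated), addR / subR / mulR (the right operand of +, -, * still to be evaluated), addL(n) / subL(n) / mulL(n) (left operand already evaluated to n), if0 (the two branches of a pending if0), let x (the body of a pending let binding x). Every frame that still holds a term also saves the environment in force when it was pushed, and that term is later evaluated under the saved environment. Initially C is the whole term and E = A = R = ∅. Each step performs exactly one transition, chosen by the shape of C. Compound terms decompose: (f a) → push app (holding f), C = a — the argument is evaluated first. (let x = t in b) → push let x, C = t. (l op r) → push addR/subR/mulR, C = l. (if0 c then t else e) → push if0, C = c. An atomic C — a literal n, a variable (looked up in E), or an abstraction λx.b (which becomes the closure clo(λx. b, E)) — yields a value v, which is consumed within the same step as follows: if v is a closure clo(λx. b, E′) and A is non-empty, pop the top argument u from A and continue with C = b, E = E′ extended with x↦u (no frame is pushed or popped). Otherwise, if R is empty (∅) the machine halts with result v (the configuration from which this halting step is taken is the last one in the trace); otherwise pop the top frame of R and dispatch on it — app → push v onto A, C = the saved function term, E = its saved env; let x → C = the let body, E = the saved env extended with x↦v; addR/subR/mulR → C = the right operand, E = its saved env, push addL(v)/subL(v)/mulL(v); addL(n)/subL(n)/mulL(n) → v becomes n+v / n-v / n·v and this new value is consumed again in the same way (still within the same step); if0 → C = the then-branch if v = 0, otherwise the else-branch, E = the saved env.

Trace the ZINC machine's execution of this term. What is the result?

Answer: 30

Derivation:
t=0: <C=((λp. ((λz. ((z * z) + ((λx. z) z))) 5)) ((if0 (let u = 4 in -2) then (if0 5 then 4 else -4) else 1) * -3)), E=∅, A=∅, R=∅>
t=1: <C=((if0 (let u = 4 in -2) then (if0 5 then 4 else -4) else 1) * -3), E=∅, A=∅, R=[app]>
t=2: <C=(if0 (let u = 4 in -2) then (if0 5 then 4 else -4) else 1), E=∅, A=∅, R=[mulR :: app]>
t=3: <C=(let u = 4 in -2), E=∅, A=∅, R=[if0 :: mulR :: app]>
t=4: <C=4, E=∅, A=∅, R=[let u :: if0 :: mulR :: app]>
t=5: <C=-2, E={u↦4}, A=∅, R=[if0 :: mulR :: app]>
t=6: <C=1, E=∅, A=∅, R=[mulR :: app]>
t=7: <C=-3, E=∅, A=∅, R=[mulL(1) :: app]>
t=8: <C=(λp. ((λz. ((z * z) + ((λx. z) z))) 5)), E=∅, A=[-3], R=∅>
t=9: <C=((λz. ((z * z) + ((λx. z) z))) 5), E={p↦-3}, A=∅, R=∅>
t=10: <C=5, E={p↦-3}, A=∅, R=[app]>
t=11: <C=(λz. ((z * z) + ((λx. z) z))), E={p↦-3}, A=[5], R=∅>
t=12: <C=((z * z) + ((λx. z) z)), E={z↦5, p↦-3}, A=∅, R=∅>
t=13: <C=(z * z), E={z↦5, p↦-3}, A=∅, R=[addR]>
t=14: <C=z, E={z↦5, p↦-3}, A=∅, R=[mulR :: addR]>
t=15: <C=z, E={z↦5, p↦-3}, A=∅, R=[mulL(5) :: addR]>
t=16: <C=((λx. z) z), E={z↦5, p↦-3}, A=∅, R=[addL(25)]>
t=17: <C=z, E={z↦5, p↦-3}, A=∅, R=[app :: addL(25)]>
t=18: <C=(λx. z), E={z↦5, p↦-3}, A=[5], R=[addL(25)]>
t=19: <C=z, E={x↦5, z↦5, p↦-3}, A=∅, R=[addL(25)]>
→ final value 30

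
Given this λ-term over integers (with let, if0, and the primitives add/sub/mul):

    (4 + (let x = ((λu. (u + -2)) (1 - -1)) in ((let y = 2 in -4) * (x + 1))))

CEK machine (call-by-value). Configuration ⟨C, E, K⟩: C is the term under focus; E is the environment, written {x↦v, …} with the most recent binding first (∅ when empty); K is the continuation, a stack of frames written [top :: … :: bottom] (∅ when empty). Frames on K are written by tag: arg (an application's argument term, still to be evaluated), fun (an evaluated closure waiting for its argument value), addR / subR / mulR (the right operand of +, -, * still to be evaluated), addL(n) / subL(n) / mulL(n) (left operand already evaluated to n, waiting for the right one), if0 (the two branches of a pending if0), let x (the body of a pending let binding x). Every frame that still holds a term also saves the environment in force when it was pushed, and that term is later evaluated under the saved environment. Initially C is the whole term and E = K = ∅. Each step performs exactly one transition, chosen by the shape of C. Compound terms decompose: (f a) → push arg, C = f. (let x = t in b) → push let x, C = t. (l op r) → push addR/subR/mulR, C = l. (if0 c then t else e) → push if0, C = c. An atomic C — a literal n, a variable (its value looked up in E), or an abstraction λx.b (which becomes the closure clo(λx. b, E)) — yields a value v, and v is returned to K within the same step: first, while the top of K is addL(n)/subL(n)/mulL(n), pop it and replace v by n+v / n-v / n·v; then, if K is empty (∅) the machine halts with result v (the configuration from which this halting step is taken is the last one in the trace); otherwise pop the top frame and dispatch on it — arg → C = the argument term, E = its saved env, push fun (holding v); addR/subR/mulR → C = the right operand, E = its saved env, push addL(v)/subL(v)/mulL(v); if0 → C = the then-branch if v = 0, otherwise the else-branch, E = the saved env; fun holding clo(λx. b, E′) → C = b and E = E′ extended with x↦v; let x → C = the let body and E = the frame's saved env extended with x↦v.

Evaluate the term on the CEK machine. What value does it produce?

0. <C=(4 + (let x = ((λu. (u + -2)) (1 - -1)) in ((let y = 2 in -4) * (x + 1)))), E=∅, K=∅>
1. <C=4, E=∅, K=[addR]>
2. <C=(let x = ((λu. (u + -2)) (1 - -1)) in ((let y = 2 in -4) * (x + 1))), E=∅, K=[addL(4)]>
3. <C=((λu. (u + -2)) (1 - -1)), E=∅, K=[let x :: addL(4)]>
4. <C=(λu. (u + -2)), E=∅, K=[arg :: let x :: addL(4)]>
5. <C=(1 - -1), E=∅, K=[fun :: let x :: addL(4)]>
6. <C=1, E=∅, K=[subR :: fun :: let x :: addL(4)]>
7. <C=-1, E=∅, K=[subL(1) :: fun :: let x :: addL(4)]>
8. <C=(u + -2), E={u↦2}, K=[let x :: addL(4)]>
9. <C=u, E={u↦2}, K=[addR :: let x :: addL(4)]>
10. <C=-2, E={u↦2}, K=[addL(2) :: let x :: addL(4)]>
11. <C=((let y = 2 in -4) * (x + 1)), E={x↦0}, K=[addL(4)]>
12. <C=(let y = 2 in -4), E={x↦0}, K=[mulR :: addL(4)]>
13. <C=2, E={x↦0}, K=[let y :: mulR :: addL(4)]>
14. <C=-4, E={y↦2, x↦0}, K=[mulR :: addL(4)]>
15. <C=(x + 1), E={x↦0}, K=[mulL(-4) :: addL(4)]>
16. <C=x, E={x↦0}, K=[addR :: mulL(-4) :: addL(4)]>
17. <C=1, E={x↦0}, K=[addL(0) :: mulL(-4) :: addL(4)]>
→ final value 0

Answer: 0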